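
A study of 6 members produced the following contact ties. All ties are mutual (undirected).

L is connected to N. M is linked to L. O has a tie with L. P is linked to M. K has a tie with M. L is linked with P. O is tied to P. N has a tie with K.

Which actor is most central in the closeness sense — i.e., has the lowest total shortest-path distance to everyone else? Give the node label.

Farness (sum of distances to all others) for each node — K:9, L:6, M:7, N:8, O:9, P:7.
The smallest farness is 6, for L, so L has the highest closeness.

L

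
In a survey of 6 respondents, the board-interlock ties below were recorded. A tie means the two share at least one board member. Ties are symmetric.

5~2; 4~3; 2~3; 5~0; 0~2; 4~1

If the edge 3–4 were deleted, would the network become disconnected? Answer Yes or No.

Yes

Without the 3–4 edge there is no alternate route between 3 and 4, so the network disconnects. It is a bridge.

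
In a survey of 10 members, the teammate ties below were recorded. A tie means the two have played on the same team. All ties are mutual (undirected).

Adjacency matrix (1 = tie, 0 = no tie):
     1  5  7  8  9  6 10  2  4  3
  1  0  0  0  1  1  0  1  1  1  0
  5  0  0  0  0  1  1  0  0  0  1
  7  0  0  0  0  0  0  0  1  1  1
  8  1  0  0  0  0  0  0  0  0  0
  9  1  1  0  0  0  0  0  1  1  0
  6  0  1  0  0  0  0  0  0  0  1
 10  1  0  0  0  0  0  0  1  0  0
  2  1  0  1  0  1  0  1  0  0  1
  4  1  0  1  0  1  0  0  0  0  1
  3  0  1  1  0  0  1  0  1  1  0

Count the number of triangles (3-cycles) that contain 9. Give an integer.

2

9's neighbors: 1, 2, 4, and 5.
Neighbor pairs that are themselves tied: 9–1–2; 9–1–4. Each forms one triangle with 9, for 2 in total.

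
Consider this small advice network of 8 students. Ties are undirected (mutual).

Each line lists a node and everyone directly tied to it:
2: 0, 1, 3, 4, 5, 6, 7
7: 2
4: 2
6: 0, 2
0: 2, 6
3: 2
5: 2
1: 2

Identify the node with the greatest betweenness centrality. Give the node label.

Unnormalized betweenness of each node: 0:0, 1:0, 2:20, 3:0, 4:0, 5:0, 6:0, 7:0.
2 has the largest value, 20, making it the main broker — the node through which the most shortest paths run.

2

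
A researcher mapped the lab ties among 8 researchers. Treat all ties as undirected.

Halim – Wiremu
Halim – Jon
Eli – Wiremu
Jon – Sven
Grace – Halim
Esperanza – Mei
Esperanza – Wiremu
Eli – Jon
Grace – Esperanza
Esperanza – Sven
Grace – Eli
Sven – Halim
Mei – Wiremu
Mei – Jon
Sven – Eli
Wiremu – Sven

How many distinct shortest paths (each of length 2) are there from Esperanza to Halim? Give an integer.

The shortest distance is 2. The length-2 paths are: Esperanza–Sven–Halim; Esperanza–Grace–Halim; Esperanza–Wiremu–Halim.
That gives 3 distinct shortest paths.

3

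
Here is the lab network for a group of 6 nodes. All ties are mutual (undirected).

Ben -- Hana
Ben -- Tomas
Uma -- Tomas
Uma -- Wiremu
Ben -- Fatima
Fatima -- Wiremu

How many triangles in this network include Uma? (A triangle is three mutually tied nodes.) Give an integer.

Uma's neighbors are Tomas and Wiremu, but none of them are tied to each other, so no triangle contains Uma.

0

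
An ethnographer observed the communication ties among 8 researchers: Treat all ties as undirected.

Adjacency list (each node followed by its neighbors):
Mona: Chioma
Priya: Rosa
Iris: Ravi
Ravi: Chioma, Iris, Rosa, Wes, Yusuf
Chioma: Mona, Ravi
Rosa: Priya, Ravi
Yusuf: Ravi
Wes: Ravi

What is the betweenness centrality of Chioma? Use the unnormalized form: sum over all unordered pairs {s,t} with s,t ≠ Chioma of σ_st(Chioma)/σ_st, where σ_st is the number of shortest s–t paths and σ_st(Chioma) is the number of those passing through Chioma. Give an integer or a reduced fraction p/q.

6

Pairs whose geodesics pass through Chioma — Ravi–Mona: 1; Wes–Mona: 1; Rosa–Mona: 1; Priya–Mona: 1; Mona–Iris: 1; Mona–Yusuf: 1.
All other pairs contribute 0.
Summing the contributions gives betweenness(Chioma) = 6.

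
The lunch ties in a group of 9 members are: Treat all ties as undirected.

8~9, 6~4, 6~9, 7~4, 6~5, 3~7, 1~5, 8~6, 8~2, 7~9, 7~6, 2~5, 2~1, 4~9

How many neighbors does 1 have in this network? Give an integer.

1 is directly tied to 2 and 5. That is 2 neighbors, so the degree of 1 is 2.

2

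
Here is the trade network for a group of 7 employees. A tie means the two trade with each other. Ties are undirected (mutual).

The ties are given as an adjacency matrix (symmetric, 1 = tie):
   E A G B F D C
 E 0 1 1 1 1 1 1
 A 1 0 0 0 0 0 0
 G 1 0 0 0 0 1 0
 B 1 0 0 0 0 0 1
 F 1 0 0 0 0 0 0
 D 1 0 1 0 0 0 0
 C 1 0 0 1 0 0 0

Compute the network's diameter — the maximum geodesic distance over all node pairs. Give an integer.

2

Eccentricity of each node (its greatest distance to any other): A:2, B:2, C:2, D:2, E:1, F:2, G:2.
The maximum eccentricity is 2, realized for instance by the pair A–G via A – E – G. So the diameter is 2.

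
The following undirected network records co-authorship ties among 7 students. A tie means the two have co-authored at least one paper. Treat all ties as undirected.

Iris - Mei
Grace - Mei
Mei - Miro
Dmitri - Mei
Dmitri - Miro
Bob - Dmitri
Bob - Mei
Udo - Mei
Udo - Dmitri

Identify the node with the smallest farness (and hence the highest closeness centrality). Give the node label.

Farness (sum of distances to all others) for each node — Bob:10, Dmitri:8, Grace:11, Iris:11, Mei:6, Miro:10, Udo:10.
The smallest farness is 6, for Mei, so Mei has the highest closeness.

Mei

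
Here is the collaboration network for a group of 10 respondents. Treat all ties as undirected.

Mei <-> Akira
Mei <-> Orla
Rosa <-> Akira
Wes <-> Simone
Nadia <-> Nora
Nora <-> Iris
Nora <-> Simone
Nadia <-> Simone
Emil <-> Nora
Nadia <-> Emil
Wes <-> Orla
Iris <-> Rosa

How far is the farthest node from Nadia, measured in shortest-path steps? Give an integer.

Distances from Nadia: Akira:4, Emil:1, Iris:2, Mei:4, Nora:1, Orla:3, Rosa:3, Simone:1, Wes:2.
The largest is 4 (to Mei and Akira), so the eccentricity of Nadia is 4.

4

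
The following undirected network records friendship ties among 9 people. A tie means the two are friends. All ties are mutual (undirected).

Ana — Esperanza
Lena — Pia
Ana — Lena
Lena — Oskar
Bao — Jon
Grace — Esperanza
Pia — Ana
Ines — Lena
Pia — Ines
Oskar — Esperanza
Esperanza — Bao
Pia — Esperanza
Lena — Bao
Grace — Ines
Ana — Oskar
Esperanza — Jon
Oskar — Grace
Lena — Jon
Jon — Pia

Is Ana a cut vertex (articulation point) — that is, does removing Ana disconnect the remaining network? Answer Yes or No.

No

Even without Ana, every remaining node can still reach every other (the residual graph is connected), so Ana is not a cut vertex.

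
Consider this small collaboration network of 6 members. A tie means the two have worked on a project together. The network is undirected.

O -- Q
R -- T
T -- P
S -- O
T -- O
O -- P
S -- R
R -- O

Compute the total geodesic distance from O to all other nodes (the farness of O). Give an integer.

Distances from O: P:1, Q:1, R:1, S:1, T:1.
Sum = 1 + 1 + 1 + 1 + 1 = 5.

5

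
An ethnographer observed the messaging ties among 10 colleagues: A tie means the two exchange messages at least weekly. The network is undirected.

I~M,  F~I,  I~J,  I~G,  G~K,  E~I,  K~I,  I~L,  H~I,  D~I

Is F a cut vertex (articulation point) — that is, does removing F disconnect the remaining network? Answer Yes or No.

No

Even without F, every remaining node can still reach every other (the residual graph is connected), so F is not a cut vertex.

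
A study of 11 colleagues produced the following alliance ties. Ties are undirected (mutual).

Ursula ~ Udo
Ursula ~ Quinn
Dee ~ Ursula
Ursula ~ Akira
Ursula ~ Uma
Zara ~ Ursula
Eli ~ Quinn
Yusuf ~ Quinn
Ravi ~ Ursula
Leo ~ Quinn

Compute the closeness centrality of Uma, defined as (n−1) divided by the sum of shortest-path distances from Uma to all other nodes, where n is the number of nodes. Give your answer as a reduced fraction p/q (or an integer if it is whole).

5/11

Distances from Uma: Akira:2, Dee:2, Eli:3, Leo:3, Quinn:2, Ravi:2, Udo:2, Ursula:1, Yusuf:3, Zara:2. Sum = 22.
n = 11, so closeness = 10/22 = 5/11.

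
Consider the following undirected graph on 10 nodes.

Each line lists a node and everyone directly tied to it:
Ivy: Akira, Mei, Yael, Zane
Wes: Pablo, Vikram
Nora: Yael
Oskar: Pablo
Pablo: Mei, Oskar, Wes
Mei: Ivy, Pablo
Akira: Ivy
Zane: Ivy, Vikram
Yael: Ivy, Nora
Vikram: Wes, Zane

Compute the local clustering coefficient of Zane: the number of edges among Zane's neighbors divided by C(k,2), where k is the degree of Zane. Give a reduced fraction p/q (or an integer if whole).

Zane's neighbors: Ivy and Vikram (k = 2).
Possible neighbor pairs: C(2,2) = 1. Edges among them: none → e = 0.
Clustering(Zane) = 0/1.

0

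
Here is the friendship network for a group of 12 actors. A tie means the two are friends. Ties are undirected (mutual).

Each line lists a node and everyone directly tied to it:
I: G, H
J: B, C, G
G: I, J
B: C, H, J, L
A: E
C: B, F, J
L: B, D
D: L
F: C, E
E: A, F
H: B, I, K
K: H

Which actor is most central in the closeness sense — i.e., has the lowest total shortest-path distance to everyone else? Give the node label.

B

Farness (sum of distances to all others) for each node — A:47, B:21, C:23, D:39, E:37, F:29, G:30, H:26, I:33, J:24, K:36, L:29.
The smallest farness is 21, for B, so B has the highest closeness.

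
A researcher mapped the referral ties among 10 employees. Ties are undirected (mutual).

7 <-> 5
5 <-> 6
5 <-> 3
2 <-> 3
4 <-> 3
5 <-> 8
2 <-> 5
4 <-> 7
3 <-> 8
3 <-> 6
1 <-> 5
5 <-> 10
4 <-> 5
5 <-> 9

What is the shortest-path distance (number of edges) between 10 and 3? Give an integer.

One shortest route is 10 – 5 – 3, which uses 2 edges, and 10 and 3 are not directly tied, so nothing shorter exists. So d(10,3) = 2.

2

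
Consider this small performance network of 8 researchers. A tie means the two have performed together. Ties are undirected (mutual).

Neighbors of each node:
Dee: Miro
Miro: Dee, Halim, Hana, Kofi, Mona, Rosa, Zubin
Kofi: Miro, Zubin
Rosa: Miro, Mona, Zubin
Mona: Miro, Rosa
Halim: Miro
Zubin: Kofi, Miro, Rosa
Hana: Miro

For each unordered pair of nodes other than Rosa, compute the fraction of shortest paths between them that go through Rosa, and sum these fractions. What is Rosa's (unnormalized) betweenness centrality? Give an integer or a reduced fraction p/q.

1/2

Pairs whose geodesics pass through Rosa — Mona–Zubin: 1/2.
All other pairs contribute 0.
Summing the contributions gives betweenness(Rosa) = 1/2.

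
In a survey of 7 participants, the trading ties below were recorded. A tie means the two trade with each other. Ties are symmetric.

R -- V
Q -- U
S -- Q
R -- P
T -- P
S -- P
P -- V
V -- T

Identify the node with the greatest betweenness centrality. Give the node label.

Unnormalized betweenness of each node: P:19/2, Q:5, R:0, S:8, T:0, U:0, V:1/2.
P has the largest value, 19/2, making it the main broker — the node through which the most shortest paths run.

P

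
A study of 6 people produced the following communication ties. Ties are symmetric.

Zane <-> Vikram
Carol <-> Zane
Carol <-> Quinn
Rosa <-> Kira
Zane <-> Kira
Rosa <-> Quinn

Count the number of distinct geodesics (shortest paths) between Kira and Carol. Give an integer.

The shortest distance is 2, and the only length-2 path is Kira–Zane–Carol. So there is exactly 1 shortest path.

1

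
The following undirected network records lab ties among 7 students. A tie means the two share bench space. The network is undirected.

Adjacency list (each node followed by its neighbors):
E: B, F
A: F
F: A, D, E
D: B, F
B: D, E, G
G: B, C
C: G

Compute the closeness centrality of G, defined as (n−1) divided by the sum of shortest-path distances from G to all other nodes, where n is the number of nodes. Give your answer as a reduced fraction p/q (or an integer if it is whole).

Distances from G: A:4, B:1, C:1, D:2, E:2, F:3. Sum = 13.
n = 7, so closeness = 6/13.

6/13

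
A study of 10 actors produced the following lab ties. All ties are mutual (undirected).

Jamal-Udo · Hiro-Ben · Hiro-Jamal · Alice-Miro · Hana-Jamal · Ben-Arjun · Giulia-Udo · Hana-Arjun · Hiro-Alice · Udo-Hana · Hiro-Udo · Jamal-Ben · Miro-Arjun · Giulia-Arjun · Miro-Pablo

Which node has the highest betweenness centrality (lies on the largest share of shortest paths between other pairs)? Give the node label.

Arjun

Unnormalized betweenness of each node: Alice:10/3, Arjun:23/2, Ben:13/6, Giulia:7/6, Hana:7/3, Hiro:6, Jamal:11/6, Miro:59/6, Pablo:0, Udo:23/6.
Arjun has the largest value, 23/2, making it the main broker — the node through which the most shortest paths run.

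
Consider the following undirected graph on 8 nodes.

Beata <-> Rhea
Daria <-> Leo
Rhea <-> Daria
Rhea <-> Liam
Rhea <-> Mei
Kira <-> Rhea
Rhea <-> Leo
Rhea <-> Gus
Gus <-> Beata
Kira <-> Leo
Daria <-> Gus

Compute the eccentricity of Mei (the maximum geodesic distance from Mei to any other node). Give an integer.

2

Distances from Mei: Beata:2, Daria:2, Gus:2, Kira:2, Leo:2, Liam:2, Rhea:1.
The largest is 2 (to Daria, Liam, Gus, Kira, Leo, and Beata), so the eccentricity of Mei is 2.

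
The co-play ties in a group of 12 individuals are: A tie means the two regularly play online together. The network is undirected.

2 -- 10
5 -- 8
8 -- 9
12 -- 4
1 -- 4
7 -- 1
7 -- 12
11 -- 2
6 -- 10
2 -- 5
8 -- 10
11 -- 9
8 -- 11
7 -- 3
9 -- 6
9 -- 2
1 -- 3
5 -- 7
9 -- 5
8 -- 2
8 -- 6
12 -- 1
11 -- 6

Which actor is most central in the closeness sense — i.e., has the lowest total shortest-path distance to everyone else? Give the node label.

Farness (sum of distances to all others) for each node — 1:27, 2:22, 3:29, 4:36, 5:19, 6:28, 7:21, 8:21, 9:22, 10:29, 11:28, 12:28.
The smallest farness is 19, for 5, so 5 has the highest closeness.

5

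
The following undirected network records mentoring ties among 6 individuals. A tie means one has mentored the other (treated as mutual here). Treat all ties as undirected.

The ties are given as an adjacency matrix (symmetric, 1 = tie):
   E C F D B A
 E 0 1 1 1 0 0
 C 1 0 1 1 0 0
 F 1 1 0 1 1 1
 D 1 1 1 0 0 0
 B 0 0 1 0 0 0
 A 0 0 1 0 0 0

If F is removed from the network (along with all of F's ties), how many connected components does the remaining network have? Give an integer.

3

Without F, the remaining ties split the others into: {C, D, E}; {B}; {A}.
That's 3 separate components.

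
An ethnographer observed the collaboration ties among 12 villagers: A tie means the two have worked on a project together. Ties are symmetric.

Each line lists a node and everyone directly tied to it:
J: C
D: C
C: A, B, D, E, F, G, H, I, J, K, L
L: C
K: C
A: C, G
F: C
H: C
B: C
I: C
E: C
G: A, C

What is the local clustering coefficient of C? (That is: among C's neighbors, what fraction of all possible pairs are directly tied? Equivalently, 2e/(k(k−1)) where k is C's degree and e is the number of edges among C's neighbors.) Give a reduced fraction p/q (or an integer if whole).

C's neighbors: A, B, D, E, F, G, H, I, J, K, and L (k = 11).
Possible neighbor pairs: C(11,2) = 55. Edges among them: A–G → e = 1.
Clustering(C) = 1/55.

1/55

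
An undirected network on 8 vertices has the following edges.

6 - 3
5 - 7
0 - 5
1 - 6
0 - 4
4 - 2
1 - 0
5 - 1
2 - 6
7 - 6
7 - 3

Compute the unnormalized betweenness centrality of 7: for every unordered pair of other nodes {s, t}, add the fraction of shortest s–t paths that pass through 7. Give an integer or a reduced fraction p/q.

7/3

Pairs whose geodesics pass through 7 — 6–5: 1/2; 2–5: 1/3; 0–3: 1/2; 5–3: 1.
All other pairs contribute 0.
Summing the contributions gives betweenness(7) = 7/3.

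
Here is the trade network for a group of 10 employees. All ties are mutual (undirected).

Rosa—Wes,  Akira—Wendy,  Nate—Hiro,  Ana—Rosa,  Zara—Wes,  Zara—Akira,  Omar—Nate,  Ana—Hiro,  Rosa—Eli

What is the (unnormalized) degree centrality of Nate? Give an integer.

2

Nate is directly tied to Hiro and Omar. That is 2 neighbors, so the degree of Nate is 2.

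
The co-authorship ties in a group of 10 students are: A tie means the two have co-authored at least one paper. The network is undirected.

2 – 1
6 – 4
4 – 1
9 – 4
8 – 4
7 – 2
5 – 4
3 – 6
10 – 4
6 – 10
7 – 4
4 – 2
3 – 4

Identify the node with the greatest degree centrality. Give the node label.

4

Degrees — 1:2, 2:3, 3:2, 4:9, 5:1, 6:3, 7:2, 8:1, 9:1, 10:2.
The maximum is 9, attained only by 4.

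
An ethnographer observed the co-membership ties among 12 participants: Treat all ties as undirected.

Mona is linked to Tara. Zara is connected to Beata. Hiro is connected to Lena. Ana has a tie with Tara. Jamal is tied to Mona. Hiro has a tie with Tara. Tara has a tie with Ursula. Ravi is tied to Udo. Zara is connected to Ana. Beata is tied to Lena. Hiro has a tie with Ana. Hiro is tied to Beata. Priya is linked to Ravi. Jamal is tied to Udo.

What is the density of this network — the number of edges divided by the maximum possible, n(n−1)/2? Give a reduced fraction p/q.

There are 14 edges and 12 nodes, so the maximum possible is C(12,2) = 66.
Density = 14/66 = 7/33.

7/33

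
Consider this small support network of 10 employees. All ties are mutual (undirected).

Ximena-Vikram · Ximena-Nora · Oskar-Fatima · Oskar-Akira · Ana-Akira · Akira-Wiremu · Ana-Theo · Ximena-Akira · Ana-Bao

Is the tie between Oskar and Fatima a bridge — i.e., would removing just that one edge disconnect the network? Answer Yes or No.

Without the Oskar–Fatima edge there is no alternate route between Oskar and Fatima, so the network disconnects. It is a bridge.

Yes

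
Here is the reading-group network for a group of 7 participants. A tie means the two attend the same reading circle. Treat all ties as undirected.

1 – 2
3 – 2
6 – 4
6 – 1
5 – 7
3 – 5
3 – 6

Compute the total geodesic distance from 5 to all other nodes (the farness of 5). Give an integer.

12

Distances from 5: 1:3, 2:2, 3:1, 4:3, 6:2, 7:1.
Sum = 3 + 2 + 1 + 3 + 2 + 1 = 12.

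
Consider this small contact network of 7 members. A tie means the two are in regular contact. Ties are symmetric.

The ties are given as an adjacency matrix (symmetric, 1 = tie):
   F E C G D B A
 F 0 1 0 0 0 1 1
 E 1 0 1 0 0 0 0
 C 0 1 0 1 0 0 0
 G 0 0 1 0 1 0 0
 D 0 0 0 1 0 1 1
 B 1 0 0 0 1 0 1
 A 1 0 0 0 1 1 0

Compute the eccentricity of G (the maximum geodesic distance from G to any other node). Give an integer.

3

Distances from G: A:2, B:2, C:1, D:1, E:2, F:3.
The largest is 3 (to F), so the eccentricity of G is 3.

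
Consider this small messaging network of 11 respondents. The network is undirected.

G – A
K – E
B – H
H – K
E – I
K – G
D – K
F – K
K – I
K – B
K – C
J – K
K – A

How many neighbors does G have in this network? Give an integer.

G is directly tied to A and K. That is 2 neighbors, so the degree of G is 2.

2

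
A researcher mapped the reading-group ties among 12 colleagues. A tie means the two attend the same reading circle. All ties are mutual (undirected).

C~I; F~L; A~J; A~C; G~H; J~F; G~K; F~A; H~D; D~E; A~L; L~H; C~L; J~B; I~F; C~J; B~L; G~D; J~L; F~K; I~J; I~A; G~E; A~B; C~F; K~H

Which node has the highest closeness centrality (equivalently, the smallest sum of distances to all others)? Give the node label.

L

Farness (sum of distances to all others) for each node — A:20, B:24, C:21, D:26, E:32, F:18, G:23, H:19, I:24, J:20, K:20, L:17.
The smallest farness is 17, for L, so L has the highest closeness.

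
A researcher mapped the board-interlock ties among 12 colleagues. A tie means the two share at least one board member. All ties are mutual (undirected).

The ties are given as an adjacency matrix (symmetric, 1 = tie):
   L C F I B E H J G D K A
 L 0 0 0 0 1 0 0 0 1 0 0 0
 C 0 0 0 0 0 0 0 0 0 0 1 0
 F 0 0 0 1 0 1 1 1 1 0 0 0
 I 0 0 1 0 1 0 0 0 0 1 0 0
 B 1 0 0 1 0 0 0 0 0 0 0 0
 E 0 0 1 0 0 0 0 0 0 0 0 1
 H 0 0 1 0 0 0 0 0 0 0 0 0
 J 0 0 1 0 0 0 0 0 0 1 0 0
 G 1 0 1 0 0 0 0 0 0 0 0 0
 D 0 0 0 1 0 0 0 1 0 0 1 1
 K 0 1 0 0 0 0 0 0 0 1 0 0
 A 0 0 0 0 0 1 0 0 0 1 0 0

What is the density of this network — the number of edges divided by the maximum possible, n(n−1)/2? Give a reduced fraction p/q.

7/33

There are 14 edges and 12 nodes, so the maximum possible is C(12,2) = 66.
Density = 14/66 = 7/33.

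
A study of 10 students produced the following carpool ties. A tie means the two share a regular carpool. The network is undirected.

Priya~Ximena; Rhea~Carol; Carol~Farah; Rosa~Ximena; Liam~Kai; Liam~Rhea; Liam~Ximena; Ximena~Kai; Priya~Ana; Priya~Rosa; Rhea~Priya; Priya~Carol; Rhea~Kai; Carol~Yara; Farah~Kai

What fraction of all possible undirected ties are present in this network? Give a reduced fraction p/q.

There are 15 edges and 10 nodes, so the maximum possible is C(10,2) = 45.
Density = 15/45 = 1/3.

1/3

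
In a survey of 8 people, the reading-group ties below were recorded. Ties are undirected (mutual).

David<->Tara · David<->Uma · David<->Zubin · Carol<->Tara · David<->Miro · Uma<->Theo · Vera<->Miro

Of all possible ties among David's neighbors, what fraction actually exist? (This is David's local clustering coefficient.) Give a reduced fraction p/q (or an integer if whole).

0

David's neighbors: Miro, Tara, Uma, and Zubin (k = 4).
Possible neighbor pairs: C(4,2) = 6. Edges among them: none → e = 0.
Clustering(David) = 0/6 = 0.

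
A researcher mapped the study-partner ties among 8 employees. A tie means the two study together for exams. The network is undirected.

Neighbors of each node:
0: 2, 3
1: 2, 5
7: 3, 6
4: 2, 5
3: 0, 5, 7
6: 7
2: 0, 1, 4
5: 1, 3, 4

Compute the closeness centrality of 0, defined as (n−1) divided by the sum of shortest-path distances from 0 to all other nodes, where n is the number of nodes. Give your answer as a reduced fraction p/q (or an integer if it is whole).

7/13

Distances from 0: 1:2, 2:1, 3:1, 4:2, 5:2, 6:3, 7:2. Sum = 13.
n = 8, so closeness = 7/13.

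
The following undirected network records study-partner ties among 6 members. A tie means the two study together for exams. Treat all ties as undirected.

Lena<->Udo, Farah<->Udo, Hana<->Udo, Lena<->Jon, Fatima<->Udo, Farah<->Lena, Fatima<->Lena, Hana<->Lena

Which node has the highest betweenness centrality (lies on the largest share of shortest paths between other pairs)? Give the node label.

Unnormalized betweenness of each node: Farah:0, Fatima:0, Hana:0, Jon:0, Lena:11/2, Udo:3/2.
Lena has the largest value, 11/2, making it the main broker — the node through which the most shortest paths run.

Lena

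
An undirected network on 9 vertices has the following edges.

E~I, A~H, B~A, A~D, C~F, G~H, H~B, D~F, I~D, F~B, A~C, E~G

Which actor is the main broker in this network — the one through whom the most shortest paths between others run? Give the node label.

A

Unnormalized betweenness of each node: A:43/6, B:7/3, C:1/3, D:7, E:2, F:17/6, G:10/3, H:19/3, I:11/3.
A has the largest value, 43/6, making it the main broker — the node through which the most shortest paths run.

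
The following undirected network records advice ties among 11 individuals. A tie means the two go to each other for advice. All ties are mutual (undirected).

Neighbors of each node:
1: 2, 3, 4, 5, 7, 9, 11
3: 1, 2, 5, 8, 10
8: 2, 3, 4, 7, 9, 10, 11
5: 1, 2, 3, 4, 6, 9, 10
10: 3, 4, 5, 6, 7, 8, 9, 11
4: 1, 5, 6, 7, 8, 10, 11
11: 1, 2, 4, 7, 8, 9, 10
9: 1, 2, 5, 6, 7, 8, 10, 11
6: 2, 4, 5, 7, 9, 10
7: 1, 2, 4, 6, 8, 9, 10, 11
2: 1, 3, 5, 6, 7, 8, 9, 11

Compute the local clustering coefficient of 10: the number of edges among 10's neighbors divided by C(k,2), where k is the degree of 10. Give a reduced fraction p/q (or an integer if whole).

17/28

10's neighbors: 3, 4, 5, 6, 7, 8, 9, and 11 (k = 8).
Possible neighbor pairs: C(8,2) = 28. Edges among them: 3–5, 3–8, 4–5, 4–6, 4–7, 4–8, 4–11, 5–6, 5–9, 6–7, 6–9, 7–8, 7–9, 7–11, 8–9, 8–11, 9–11 → e = 17.
Clustering(10) = 17/28.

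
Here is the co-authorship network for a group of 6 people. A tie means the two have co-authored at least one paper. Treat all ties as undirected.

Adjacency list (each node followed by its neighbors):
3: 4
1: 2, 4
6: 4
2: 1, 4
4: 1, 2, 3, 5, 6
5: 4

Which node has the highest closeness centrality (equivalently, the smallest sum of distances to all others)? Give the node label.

Farness (sum of distances to all others) for each node — 1:8, 2:8, 3:9, 4:5, 5:9, 6:9.
The smallest farness is 5, for 4, so 4 has the highest closeness.

4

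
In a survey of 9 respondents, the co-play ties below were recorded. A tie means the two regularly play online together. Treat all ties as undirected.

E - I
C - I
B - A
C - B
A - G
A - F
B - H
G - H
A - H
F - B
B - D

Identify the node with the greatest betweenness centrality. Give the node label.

B

Unnormalized betweenness of each node: A:4, B:39/2, C:12, D:0, E:0, F:0, G:0, H:5/2, I:7.
B has the largest value, 39/2, making it the main broker — the node through which the most shortest paths run.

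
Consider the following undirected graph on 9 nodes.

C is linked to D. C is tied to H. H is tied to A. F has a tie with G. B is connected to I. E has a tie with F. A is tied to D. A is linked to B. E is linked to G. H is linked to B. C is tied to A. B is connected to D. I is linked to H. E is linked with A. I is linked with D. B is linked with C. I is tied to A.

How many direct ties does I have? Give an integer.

I is directly tied to A, B, D, and H. That is 4 neighbors, so the degree of I is 4.

4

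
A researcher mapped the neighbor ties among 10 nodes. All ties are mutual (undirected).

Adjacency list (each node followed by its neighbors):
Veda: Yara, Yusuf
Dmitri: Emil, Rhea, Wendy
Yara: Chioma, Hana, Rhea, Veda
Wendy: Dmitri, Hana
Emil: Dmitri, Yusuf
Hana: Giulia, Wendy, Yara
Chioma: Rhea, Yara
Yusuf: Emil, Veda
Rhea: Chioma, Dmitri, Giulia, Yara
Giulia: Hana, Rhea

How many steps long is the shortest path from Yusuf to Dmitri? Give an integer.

2

One shortest route is Yusuf – Emil – Dmitri, which uses 2 edges, and Yusuf and Dmitri are not directly tied, so nothing shorter exists. So d(Yusuf,Dmitri) = 2.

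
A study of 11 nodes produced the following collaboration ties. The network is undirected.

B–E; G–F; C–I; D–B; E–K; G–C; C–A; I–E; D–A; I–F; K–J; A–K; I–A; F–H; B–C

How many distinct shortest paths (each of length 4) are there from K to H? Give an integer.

The shortest distance is 4. The length-4 paths are: K–E–I–F–H; K–A–I–F–H.
That gives 2 distinct shortest paths.

2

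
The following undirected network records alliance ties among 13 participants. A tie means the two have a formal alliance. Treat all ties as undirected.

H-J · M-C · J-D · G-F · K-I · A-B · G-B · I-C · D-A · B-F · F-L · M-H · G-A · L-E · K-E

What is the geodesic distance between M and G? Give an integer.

One shortest route is M – H – J – D – A – G, which uses 5 edges, and at distance 4 from M we only reach {A, E}, which does not include G. So d(M,G) = 5.

5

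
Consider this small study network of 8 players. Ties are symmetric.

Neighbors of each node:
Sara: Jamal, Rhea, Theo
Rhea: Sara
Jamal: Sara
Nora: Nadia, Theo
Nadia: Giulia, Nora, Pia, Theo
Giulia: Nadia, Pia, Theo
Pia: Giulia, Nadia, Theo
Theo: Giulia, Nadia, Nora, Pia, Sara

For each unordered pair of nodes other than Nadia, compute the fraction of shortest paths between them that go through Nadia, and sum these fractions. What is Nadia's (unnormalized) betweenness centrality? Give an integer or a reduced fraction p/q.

1

Pairs whose geodesics pass through Nadia — Nora–Pia: 1/2; Nora–Giulia: 1/2.
All other pairs contribute 0.
Summing the contributions gives betweenness(Nadia) = 1.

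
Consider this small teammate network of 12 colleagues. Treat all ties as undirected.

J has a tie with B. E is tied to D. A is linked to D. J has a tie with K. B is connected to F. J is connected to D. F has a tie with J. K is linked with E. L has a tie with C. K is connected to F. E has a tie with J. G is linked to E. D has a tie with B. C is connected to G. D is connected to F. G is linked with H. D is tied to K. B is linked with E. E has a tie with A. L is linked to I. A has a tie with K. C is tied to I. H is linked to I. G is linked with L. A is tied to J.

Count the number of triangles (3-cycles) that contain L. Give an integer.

2

L's neighbors: C, G, and I.
Neighbor pairs that are themselves tied: L–C–G; L–C–I. Each forms one triangle with L, for 2 in total.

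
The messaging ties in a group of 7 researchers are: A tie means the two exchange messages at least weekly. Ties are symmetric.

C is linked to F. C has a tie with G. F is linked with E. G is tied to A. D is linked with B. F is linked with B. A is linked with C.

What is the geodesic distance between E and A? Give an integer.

One shortest route is E – F – C – A, which uses 3 edges, and at distance 2 from E we only reach {B, C}, which does not include A. So d(E,A) = 3.

3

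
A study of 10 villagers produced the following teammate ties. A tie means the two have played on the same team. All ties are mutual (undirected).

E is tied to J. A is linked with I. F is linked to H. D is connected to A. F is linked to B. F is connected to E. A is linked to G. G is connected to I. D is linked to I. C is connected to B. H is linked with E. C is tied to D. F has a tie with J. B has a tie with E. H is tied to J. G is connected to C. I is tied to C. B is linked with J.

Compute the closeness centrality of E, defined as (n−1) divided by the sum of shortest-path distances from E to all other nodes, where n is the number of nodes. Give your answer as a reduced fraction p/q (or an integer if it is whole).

9/19

Distances from E: A:4, B:1, C:2, D:3, F:1, G:3, H:1, I:3, J:1. Sum = 19.
n = 10, so closeness = 9/19.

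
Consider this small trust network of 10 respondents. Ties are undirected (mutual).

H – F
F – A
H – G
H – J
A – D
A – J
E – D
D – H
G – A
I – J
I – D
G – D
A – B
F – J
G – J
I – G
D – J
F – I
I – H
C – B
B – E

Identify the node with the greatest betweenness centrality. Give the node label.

Unnormalized betweenness of each node: A:111/10, B:87/10, C:0, D:37/5, E:9/5, F:13/10, G:13/10, H:7/10, I:7/10, J:2.
A has the largest value, 111/10, making it the main broker — the node through which the most shortest paths run.

A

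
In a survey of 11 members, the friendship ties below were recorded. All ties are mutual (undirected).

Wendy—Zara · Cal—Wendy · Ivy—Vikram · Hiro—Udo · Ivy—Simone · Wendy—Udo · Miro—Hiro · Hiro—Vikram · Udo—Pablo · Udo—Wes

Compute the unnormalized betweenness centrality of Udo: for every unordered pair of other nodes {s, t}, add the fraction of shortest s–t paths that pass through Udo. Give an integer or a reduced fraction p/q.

Pairs whose geodesics pass through Udo — Hiro–Cal: 1; Hiro–Wes: 1; Hiro–Zara: 1; Hiro–Wendy: 1; Hiro–Pablo: 1; Cal–Wes: 1; Cal–Simone: 1; Cal–Ivy: 1; Cal–Vikram: 1; Cal–Miro: 1; Cal–Pablo: 1; Wes–Zara: 1; Wes–Simone: 1; Wes–Wendy: 1 … (+18 more pairs).
All other pairs contribute 0.
Summing the contributions gives betweenness(Udo) = 32.

32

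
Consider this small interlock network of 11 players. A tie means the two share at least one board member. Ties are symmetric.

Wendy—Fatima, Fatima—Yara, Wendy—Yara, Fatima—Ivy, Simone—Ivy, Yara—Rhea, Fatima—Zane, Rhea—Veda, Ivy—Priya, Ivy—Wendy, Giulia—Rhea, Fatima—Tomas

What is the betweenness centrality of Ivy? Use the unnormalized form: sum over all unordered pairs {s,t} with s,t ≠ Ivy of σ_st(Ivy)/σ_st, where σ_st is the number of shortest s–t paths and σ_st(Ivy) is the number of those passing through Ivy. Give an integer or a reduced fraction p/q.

17

Pairs whose geodesics pass through Ivy — Zane–Priya: 1; Zane–Simone: 1; Veda–Priya: 2/2; Veda–Simone: 2/2; Tomas–Priya: 1; Tomas–Simone: 1; Priya–Simone: 1; Priya–Rhea: 2/2; Priya–Giulia: 2/2; Priya–Fatima: 1; Priya–Wendy: 1; Priya–Yara: 2/2; Simone–Rhea: 2/2; Simone–Giulia: 2/2 … (+3 more pairs).
All other pairs contribute 0.
Summing the contributions gives betweenness(Ivy) = 17.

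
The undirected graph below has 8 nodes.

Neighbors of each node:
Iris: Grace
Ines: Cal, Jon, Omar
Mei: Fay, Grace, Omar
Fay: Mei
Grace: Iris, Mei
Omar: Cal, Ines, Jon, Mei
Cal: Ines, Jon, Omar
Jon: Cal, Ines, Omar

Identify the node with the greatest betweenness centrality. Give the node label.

Mei

Unnormalized betweenness of each node: Cal:0, Fay:0, Grace:6, Ines:0, Iris:0, Jon:0, Mei:14, Omar:12.
Mei has the largest value, 14, making it the main broker — the node through which the most shortest paths run.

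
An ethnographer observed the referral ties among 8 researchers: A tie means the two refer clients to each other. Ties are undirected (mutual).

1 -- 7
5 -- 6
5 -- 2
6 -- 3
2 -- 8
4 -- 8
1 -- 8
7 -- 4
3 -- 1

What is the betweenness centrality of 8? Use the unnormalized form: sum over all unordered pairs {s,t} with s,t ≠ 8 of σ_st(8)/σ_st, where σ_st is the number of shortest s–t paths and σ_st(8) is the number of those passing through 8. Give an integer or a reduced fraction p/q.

Pairs whose geodesics pass through 8 — 4–2: 1; 4–5: 1; 4–6: 2/3; 4–3: 1/2; 4–1: 1/2; 2–3: 1/2; 2–1: 1; 2–7: 2/2; 5–1: 1/2; 5–7: 2/3.
All other pairs contribute 0.
Summing the contributions gives betweenness(8) = 22/3.

22/3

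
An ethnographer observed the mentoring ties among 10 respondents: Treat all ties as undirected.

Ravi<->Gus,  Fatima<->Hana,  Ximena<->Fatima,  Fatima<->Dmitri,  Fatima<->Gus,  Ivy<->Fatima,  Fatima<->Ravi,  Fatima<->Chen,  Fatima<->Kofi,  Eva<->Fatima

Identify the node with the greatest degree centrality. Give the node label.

Degrees — Chen:1, Dmitri:1, Eva:1, Fatima:9, Gus:2, Hana:1, Ivy:1, Kofi:1, Ravi:2, Ximena:1.
The maximum is 9, attained only by Fatima.

Fatima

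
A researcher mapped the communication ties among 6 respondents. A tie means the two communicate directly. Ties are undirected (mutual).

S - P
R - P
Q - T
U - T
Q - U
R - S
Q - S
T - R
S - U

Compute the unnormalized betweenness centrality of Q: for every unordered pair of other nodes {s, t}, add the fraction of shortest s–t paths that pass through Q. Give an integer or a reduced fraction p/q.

Pairs whose geodesics pass through Q — S–T: 1/3.
All other pairs contribute 0.
Summing the contributions gives betweenness(Q) = 1/3.

1/3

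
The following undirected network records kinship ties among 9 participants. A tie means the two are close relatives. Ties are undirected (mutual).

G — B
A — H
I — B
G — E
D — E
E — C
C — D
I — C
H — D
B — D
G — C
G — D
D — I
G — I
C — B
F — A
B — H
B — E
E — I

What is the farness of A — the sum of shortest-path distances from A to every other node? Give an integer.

Distances from A: B:2, C:3, D:2, E:3, F:1, G:3, H:1, I:3.
Sum = 2 + 3 + 2 + 3 + 1 + 3 + 1 + 3 = 18.

18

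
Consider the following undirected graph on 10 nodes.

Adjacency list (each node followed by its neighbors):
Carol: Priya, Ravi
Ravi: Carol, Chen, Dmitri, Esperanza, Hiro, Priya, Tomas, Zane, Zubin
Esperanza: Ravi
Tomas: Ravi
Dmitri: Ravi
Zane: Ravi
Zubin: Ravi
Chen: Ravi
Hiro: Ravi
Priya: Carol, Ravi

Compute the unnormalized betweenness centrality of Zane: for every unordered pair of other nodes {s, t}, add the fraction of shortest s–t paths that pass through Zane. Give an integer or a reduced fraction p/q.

No shortest path between any pair of other nodes passes through Zane.
Summing the contributions gives betweenness(Zane) = 0.

0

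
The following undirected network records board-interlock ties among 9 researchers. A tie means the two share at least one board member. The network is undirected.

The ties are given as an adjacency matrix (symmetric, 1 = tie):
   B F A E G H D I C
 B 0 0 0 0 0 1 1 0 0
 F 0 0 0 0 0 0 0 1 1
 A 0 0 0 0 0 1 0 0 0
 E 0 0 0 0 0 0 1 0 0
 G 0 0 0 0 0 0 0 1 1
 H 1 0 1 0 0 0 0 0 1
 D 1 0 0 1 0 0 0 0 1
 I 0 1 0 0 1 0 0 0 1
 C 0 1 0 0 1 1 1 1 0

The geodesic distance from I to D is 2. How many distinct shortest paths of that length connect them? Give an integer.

The shortest distance is 2, and the only length-2 path is I–C–D. So there is exactly 1 shortest path.

1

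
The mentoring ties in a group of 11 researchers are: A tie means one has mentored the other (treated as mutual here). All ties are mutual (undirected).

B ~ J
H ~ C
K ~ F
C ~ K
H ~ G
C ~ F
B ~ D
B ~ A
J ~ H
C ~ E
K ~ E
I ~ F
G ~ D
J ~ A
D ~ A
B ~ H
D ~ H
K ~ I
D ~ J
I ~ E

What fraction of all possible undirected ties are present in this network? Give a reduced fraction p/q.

4/11

There are 20 edges and 11 nodes, so the maximum possible is C(11,2) = 55.
Density = 20/55 = 4/11.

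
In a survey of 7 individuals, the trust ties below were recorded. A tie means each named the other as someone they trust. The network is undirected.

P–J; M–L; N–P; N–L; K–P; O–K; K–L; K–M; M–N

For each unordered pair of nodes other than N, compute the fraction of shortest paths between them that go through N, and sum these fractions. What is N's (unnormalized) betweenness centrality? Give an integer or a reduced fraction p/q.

Pairs whose geodesics pass through N — L–J: 1/2; L–P: 1/2; M–J: 1/2; M–P: 1/2.
All other pairs contribute 0.
Summing the contributions gives betweenness(N) = 2.

2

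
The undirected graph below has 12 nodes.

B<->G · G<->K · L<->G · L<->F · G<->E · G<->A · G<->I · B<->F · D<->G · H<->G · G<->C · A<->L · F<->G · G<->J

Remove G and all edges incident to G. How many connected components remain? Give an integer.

Without G, the remaining ties split the others into: {D}; {J}; {K}; {A, B, F, L}; {H}; {C}; {E}; {I}.
That's 8 separate components.

8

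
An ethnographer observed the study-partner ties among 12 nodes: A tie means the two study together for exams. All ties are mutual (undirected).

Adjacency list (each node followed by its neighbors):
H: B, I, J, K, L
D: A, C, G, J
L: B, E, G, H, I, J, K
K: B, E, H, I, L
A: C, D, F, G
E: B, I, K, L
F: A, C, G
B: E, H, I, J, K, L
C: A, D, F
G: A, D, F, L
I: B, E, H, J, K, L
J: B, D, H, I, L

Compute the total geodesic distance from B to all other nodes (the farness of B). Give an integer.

19

Distances from B: A:3, C:3, D:2, E:1, F:3, G:2, H:1, I:1, J:1, K:1, L:1.
Sum = 3 + 3 + 2 + 1 + 3 + 2 + 1 + 1 + 1 + 1 + 1 = 19.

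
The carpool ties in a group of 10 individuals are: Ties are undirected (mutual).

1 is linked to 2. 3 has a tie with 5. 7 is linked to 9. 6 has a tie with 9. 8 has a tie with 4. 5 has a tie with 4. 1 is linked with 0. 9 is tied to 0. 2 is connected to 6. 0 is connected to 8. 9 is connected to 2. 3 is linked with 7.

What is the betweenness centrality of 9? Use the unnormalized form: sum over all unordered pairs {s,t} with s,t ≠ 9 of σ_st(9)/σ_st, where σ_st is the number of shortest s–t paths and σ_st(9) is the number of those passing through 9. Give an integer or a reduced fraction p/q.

Pairs whose geodesics pass through 9 — 0–3: 1; 0–7: 1; 0–6: 1; 0–2: 1/2; 8–7: 1; 8–6: 1; 8–2: 1/2; 4–6: 1; 4–2: 1/2; 5–6: 1; 5–2: 1; 3–6: 1; 3–2: 1; 3–1: 2/2 … (+3 more pairs).
All other pairs contribute 0.
Summing the contributions gives betweenness(9) = 31/2.

31/2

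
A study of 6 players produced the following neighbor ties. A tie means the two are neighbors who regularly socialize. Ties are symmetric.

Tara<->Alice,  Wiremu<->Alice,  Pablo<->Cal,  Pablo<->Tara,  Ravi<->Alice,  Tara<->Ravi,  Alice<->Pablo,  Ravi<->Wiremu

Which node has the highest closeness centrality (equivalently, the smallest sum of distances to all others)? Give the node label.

Farness (sum of distances to all others) for each node — Alice:6, Cal:11, Pablo:7, Ravi:8, Tara:7, Wiremu:9.
The smallest farness is 6, for Alice, so Alice has the highest closeness.

Alice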